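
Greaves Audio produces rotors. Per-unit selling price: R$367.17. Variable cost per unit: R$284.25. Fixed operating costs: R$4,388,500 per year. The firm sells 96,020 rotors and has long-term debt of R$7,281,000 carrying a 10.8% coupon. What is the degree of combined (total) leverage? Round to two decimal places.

Contribution at this volume is 96,020 × R$82.92 = R$7,961,978.40.
EBIT = R$7,961,978.40 − R$4,388,500 = R$3,573,478.40. Interest = R$786,348.00.
DOL = R$7,961,978.40 ÷ R$3,573,478.40 = 2.2281; DFL = R$3,573,478.40 ÷ R$2,787,130.40 = 1.2821.
Combined leverage = 2.2281 × 1.2821 = 2.8566.

2.86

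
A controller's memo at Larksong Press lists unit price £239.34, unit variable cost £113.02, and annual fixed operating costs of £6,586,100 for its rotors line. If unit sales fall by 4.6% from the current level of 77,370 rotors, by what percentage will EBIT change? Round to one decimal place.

Total contribution margin = 77,370 × £126.32 = £9,773,378.40.
Subtracting fixed costs: EBIT = £9,773,378.40 − £6,586,100 = £3,187,278.40.
Degree of operating leverage = £9,773,378.40 / £3,187,278.40 = 3.0664.
%ΔEBIT = DOL × %ΔSales = 3.0664 × -4.6% = -14.1%.

-14.1%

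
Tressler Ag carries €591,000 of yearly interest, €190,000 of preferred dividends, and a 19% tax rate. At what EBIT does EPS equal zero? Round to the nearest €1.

Grossing the preferred dividend up to pre-tax terms: €190,000 / (1 − 0.19) = €234,567.90.
EPS = 0 when EBIT covers interest plus the pre-tax preferred burden: €591,000 + €234,567.90 = €825,567.90.

€825,568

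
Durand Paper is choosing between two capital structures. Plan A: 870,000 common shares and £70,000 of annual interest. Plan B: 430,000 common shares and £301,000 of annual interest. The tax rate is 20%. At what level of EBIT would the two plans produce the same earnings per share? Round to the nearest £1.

Set EPS_A = EPS_B: (EBIT − £70,000)(1 − 0.20) ÷ 870,000 = (EBIT − £301,000)(1 − 0.20) ÷ 430,000.
Cancelling (1 − t) and cross-multiplying: 430,000·(EBIT − 70,000) = 870,000·(EBIT − 301,000).
EBIT × (870,000 − 430,000) = 301,000 × 870,000 − 70,000 × 430,000 = 231,770,000,000, so EBIT = 231,770,000,000 ÷ 440,000 = 526,750.00.

£526,750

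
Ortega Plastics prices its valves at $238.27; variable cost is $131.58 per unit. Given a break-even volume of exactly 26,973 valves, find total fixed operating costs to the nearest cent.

Contribution margin per unit = $238.27 − $131.58 = $106.69.
Fixed costs = break-even units × CM = 26,973 × $106.69 = $2,877,749.37.

$2,877,749.37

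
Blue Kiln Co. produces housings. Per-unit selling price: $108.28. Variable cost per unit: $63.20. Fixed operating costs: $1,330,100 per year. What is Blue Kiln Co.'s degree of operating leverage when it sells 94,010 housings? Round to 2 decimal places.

At 94,010 units, contribution = 94,010 × $45.08 = $4,237,970.80.
EBIT = $4,237,970.80 − $1,330,100 = $2,907,870.80.
DOL = contribution ÷ EBIT = $4,237,970.80 ÷ $2,907,870.80 = 1.4574.

1.46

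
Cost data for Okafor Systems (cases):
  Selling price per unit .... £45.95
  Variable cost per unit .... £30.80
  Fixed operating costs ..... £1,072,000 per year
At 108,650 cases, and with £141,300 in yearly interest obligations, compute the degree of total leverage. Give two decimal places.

3.80

Contribution at this volume is 108,650 × £15.15 = £1,646,047.50.
Subtracting fixed costs: EBIT = £1,646,047.50 − £1,072,000 = £574,047.50. Interest = £141,300.00.
DOL = £1,646,047.50 ÷ £574,047.50 = 2.8674; DFL = £574,047.50 ÷ £432,747.50 = 1.3265.
DCL = DOL × DFL = 2.8674 × 1.3265 = 3.8036.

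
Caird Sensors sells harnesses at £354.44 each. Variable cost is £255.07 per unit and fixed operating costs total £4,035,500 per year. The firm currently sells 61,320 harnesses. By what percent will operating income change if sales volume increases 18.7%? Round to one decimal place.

+55.4%

Contribution at this volume is 61,320 × £99.37 = £6,093,368.40.
Subtracting fixed costs: EBIT = £6,093,368.40 − £4,035,500 = £2,057,868.40.
So DOL = total CM / EBIT = £6,093,368.40 / £2,057,868.40 = 2.9610.
So EBIT moves 2.9610 × (+18.7%) = +55.4%.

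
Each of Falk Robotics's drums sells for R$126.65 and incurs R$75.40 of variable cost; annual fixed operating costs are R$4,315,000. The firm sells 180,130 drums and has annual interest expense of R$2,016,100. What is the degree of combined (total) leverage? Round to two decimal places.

Contribution at this volume is 180,130 × R$51.25 = R$9,231,662.50.
Subtracting fixed costs: EBIT = R$9,231,662.50 − R$4,315,000 = R$4,916,662.50. Interest = R$2,016,100.00, so EBIT − I = R$2,900,562.50.
DCL = contribution ÷ (EBIT − I) = R$9,231,662.50 ÷ R$2,900,562.50 = 3.1827.

3.18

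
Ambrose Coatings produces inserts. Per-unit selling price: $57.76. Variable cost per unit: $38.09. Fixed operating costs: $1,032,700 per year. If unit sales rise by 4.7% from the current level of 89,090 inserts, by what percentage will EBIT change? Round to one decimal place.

At 89,090 units, contribution = 89,090 × $19.67 = $1,752,400.30.
Subtracting fixed costs: EBIT = $1,752,400.30 − $1,032,700 = $719,700.30.
Degree of operating leverage = $1,752,400.30 / $719,700.30 = 2.4349.
%ΔEBIT = DOL × %ΔSales = 2.4349 × +4.7% = +11.4%.

+11.4%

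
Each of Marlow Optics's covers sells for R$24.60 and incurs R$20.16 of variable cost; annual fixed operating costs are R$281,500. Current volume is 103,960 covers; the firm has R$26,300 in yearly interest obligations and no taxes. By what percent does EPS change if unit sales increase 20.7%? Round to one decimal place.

Contribution at this volume is 103,960 × R$4.44 = R$461,582.40.
Subtracting fixed costs: EBIT = R$461,582.40 − R$281,500 = R$180,082.40.
After interest of R$26,300.00, pre-tax earnings = R$153,782.40.
DCL = total CM / (EBIT − I) = R$461,582.40 / R$153,782.40 = 3.0015.
EPS therefore changes by 3.0015 × (+20.7%) = +62.1%.

+62.1%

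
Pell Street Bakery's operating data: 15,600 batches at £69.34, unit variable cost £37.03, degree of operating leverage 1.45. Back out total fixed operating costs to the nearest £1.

Total contribution margin = 15,600 × £32.31 = £504,036.00.
Since DOL = CM ÷ EBIT, EBIT = £504,036.00 ÷ 1.45 = £347,611.03.
And FC = contribution − EBIT = £504,036.00 − £347,611.03 = £156,425.

£156,425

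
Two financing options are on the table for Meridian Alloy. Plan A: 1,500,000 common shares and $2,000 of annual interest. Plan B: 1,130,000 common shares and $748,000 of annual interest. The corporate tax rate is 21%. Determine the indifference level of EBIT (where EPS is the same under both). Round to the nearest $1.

Set EPS_A = EPS_B: (EBIT − $2,000)(1 − 0.21) ÷ 1,500,000 = (EBIT − $748,000)(1 − 0.21) ÷ 1,130,000.
Cancelling (1 − t) and cross-multiplying: 1,130,000·(EBIT − 2,000) = 1,500,000·(EBIT − 748,000).
Solving, EBIT = (748,000·1,500,000 − 2,000·1,130,000) / (1,500,000 − 1,130,000) = 1,119,740,000,000 / 370,000 = 3,026,324.32.

$3,026,324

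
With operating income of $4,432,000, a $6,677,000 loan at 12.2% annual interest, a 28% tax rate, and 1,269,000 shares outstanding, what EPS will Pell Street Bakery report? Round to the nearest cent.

$2.05

Pre-tax income = $4,432,000 − $814,594.00 = $3,617,406.00.
Net income = $3,617,406.00 × (1 − 0.28) = $2,604,532.32.
EPS = $2,604,532.32 ÷ 1,269,000 = $2.05.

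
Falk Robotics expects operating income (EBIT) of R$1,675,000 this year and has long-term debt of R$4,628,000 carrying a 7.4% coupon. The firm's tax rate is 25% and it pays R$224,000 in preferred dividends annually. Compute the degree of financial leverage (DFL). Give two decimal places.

1.62

Annual interest charges come to R$342,472.00.
Preferred dividends grossed up pre-tax: R$224,000 / (1 − 0.25) = R$298,666.67.
DFL = EBIT ÷ [EBIT − I − D_p/(1−t)] = R$1,675,000 ÷ [R$1,675,000 − R$342,472.00 − R$298,666.67] = R$1,675,000 ÷ R$1,033,861.33 = 1.6201.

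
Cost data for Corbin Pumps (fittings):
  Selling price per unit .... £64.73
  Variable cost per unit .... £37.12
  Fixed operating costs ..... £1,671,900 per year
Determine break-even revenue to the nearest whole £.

CM per unit = £64.73 − £37.12 = £27.61; CM ratio = £27.61 / £64.73 = 0.4265.
Break-even sales = FC ÷ CM ratio = £1,671,900 × £64.73 / £27.61 = £3,919,670.

£3,919,670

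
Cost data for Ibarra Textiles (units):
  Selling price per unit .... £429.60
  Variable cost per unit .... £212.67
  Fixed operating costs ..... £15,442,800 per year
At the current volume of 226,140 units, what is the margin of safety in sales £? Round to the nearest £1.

Unit CM = price − variable cost = £429.60 − £212.67 = £216.93. Break-even units = £15,442,800 ÷ £216.93 = 71,187.94; break-even revenue = 71,187.94 × £429.60 = £30,582,339.37.
Current sales = 226,140 × £429.60 = £97,149,744.00.
Margin of safety = £97,149,744.00 − £30,582,339.37 = £66,567,405.

£66,567,405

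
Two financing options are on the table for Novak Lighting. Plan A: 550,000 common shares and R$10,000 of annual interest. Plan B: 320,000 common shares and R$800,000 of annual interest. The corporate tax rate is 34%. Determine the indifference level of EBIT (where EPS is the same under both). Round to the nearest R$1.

R$1,899,130

Set EPS_A = EPS_B: (EBIT − R$10,000)(1 − 0.34) ÷ 550,000 = (EBIT − R$800,000)(1 − 0.34) ÷ 320,000.
Cancelling (1 − t) and cross-multiplying: 320,000·(EBIT − 10,000) = 550,000·(EBIT − 800,000).
EBIT × (550,000 − 320,000) = 800,000 × 550,000 − 10,000 × 320,000 = 436,800,000,000, so EBIT = 436,800,000,000 ÷ 230,000 = 1,899,130.43.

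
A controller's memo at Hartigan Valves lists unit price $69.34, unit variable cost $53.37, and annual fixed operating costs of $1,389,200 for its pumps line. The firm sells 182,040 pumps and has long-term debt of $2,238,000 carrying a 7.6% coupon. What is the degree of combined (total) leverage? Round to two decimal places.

Contribution at this volume is 182,040 × $15.97 = $2,907,178.80.
Operating income = contribution − fixed costs = $2,907,178.80 − $1,389,200 = $1,517,978.80. Interest = $170,088.00, so EBIT − I = $1,347,890.80.
Degree of total leverage = total CM / (EBIT − interest) = $2,907,178.80 / $1,347,890.80 = 2.1568.

2.16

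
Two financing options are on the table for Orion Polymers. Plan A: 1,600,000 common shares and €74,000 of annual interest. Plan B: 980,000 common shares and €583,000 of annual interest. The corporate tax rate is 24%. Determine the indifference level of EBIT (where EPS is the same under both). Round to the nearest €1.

€1,387,548

Set EPS_A = EPS_B: (EBIT − €74,000)(1 − 0.24) ÷ 1,600,000 = (EBIT − €583,000)(1 − 0.24) ÷ 980,000.
Cancelling (1 − t) and cross-multiplying: 980,000·(EBIT − 74,000) = 1,600,000·(EBIT − 583,000).
EBIT × (1,600,000 − 980,000) = 583,000 × 1,600,000 − 74,000 × 980,000 = 860,280,000,000, so EBIT = 860,280,000,000 ÷ 620,000 = 1,387,548.39.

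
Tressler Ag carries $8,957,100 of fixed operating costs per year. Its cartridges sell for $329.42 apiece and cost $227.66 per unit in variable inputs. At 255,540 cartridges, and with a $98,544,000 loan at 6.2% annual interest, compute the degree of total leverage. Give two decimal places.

2.38

Total contribution margin = 255,540 × $101.76 = $26,003,750.40.
Operating income = contribution − fixed costs = $26,003,750.40 − $8,957,100 = $17,046,650.40. Interest = $6,109,728.00.
DOL = $26,003,750.40 ÷ $17,046,650.40 = 1.5254; DFL = $17,046,650.40 ÷ $10,936,922.40 = 1.5586.
Combined leverage = 1.5254 × 1.5586 = 2.3775.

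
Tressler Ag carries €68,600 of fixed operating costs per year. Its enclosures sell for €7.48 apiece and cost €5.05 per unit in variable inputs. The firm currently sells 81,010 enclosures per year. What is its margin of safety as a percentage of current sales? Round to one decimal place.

Contribution margin per unit = €7.48 − €5.05 = €2.43. Break-even units = €68,600 ÷ €2.43 = 28,230.45; break-even revenue = 28,230.45 × €7.48 = €211,163.79.
Actual sales revenue = 81,010 × €7.48 = €605,954.80.
Margin of safety = (€605,954.80 − €211,163.79) ÷ €605,954.80 = 65.2%.

65.2%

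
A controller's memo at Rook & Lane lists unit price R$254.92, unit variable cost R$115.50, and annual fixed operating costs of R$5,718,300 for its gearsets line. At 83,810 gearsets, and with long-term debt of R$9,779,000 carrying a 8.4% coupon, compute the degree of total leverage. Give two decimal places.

2.27

At 83,810 units, contribution = 83,810 × R$139.42 = R$11,684,790.20.
EBIT = R$11,684,790.20 − R$5,718,300 = R$5,966,490.20. Interest = R$821,436.00, so EBIT − I = R$5,145,054.20.
Degree of total leverage = total CM / (EBIT − interest) = R$11,684,790.20 / R$5,145,054.20 = 2.2711.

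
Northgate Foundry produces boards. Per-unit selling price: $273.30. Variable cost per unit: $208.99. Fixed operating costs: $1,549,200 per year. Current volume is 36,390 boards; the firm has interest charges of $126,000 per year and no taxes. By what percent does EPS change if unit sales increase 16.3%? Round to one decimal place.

Total contribution margin = 36,390 × $64.31 = $2,340,240.90.
EBIT = $2,340,240.90 − $1,549,200 = $791,040.90.
After interest of $126,000.00, pre-tax earnings = $665,040.90.
DCL = total CM / (EBIT − I) = $2,340,240.90 / $665,040.90 = 3.5189.
EPS therefore changes by 3.5189 × (+16.3%) = +57.4%.

+57.4%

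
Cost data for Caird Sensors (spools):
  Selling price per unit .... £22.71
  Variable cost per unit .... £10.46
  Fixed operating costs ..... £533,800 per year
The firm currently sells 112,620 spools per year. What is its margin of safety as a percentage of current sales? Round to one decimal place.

Contribution margin per unit = £22.71 − £10.46 = £12.25. Break-even units = £533,800 ÷ £12.25 = 43,575.51; break-even revenue = 43,575.51 × £22.71 = £989,599.84.
Current sales = 112,620 × £22.71 = £2,557,600.20.
Margin of safety = (£2,557,600.20 − £989,599.84) ÷ £2,557,600.20 = 61.3%.

61.3%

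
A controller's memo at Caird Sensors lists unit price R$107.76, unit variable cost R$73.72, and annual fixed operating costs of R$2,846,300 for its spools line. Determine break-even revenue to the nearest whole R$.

CM per unit = R$107.76 − R$73.72 = R$34.04; CM ratio = R$34.04 / R$107.76 = 0.3159.
Break-even sales = FC ÷ CM ratio = R$2,846,300 × R$107.76 / R$34.04 = R$9,010,496.

R$9,010,496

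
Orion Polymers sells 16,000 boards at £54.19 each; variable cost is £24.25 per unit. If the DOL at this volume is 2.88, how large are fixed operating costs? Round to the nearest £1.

£312,707

Contribution at this volume is 16,000 × £29.94 = £479,040.00.
DOL = contribution / EBIT, so EBIT = £479,040.00 / 2.88 = £166,333.33.
And FC = contribution − EBIT = £479,040.00 − £166,333.33 = £312,707.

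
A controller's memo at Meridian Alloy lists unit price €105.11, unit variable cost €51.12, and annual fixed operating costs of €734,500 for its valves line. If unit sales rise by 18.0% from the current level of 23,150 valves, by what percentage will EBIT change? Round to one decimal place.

At 23,150 units, contribution = 23,150 × €53.99 = €1,249,868.50.
Operating income = contribution − fixed costs = €1,249,868.50 − €734,500 = €515,368.50.
Degree of operating leverage = €1,249,868.50 / €515,368.50 = 2.4252.
%ΔEBIT = DOL × %ΔSales = 2.4252 × +18.0% = +43.7%.

+43.7%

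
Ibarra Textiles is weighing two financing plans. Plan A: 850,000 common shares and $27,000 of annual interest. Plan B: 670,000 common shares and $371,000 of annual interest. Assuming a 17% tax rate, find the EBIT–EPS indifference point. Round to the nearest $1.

Set EPS_A = EPS_B: (EBIT − $27,000)(1 − 0.17) ÷ 850,000 = (EBIT − $371,000)(1 − 0.17) ÷ 670,000.
Cancelling (1 − t) and cross-multiplying: 670,000·(EBIT − 27,000) = 850,000·(EBIT − 371,000).
Solving, EBIT = (371,000·850,000 − 27,000·670,000) / (850,000 − 670,000) = 297,260,000,000 / 180,000 = 1,651,444.44.

$1,651,444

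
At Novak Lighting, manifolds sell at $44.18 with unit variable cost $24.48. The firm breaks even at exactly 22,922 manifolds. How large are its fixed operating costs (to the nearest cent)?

$451,563.40

Each unit contributes $44.18 − $24.48 = $19.70.
Fixed costs = break-even units × CM = 22,922 × $19.70 = $451,563.40.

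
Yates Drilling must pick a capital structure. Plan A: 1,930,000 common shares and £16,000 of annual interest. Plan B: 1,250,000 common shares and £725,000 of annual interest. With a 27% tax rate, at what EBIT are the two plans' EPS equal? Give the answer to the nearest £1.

£2,028,309

Set EPS_A = EPS_B: (EBIT − £16,000)(1 − 0.27) ÷ 1,930,000 = (EBIT − £725,000)(1 − 0.27) ÷ 1,250,000.
Cancelling (1 − t) and cross-multiplying: 1,250,000·(EBIT − 16,000) = 1,930,000·(EBIT − 725,000).
EBIT × (1,930,000 − 1,250,000) = 725,000 × 1,930,000 − 16,000 × 1,250,000 = 1,379,250,000,000, so EBIT = 1,379,250,000,000 ÷ 680,000 = 2,028,308.82.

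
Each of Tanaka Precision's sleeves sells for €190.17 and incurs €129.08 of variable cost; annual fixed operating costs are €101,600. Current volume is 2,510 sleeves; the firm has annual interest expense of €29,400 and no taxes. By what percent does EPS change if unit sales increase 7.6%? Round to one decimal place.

Contribution at this volume is 2,510 × €61.09 = €153,335.90.
EBIT = €153,335.90 − €101,600 = €51,735.90.
Interest = €29,400.00, so EBIT − I = €22,335.90.
DCL = total CM / (EBIT − I) = €153,335.90 / €22,335.90 = 6.8650.
EPS therefore changes by 6.8650 × (+7.6%) = +52.2%.

+52.2%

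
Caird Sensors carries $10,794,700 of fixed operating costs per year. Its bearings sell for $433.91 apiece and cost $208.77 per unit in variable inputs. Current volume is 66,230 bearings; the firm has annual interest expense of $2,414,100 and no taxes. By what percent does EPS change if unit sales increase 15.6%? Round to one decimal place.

+136.7%

Contribution at this volume is 66,230 × $225.14 = $14,911,022.20.
Operating income = contribution − fixed costs = $14,911,022.20 − $10,794,700 = $4,116,322.20.
After interest of $2,414,100.00, pre-tax earnings = $1,702,222.20.
Degree of combined leverage = contribution ÷ (EBIT − I) = $14,911,022.20 ÷ $1,702,222.20 = 8.7597.
%ΔEPS = DCL × %ΔSales = 8.7597 × +15.6% = +136.7%.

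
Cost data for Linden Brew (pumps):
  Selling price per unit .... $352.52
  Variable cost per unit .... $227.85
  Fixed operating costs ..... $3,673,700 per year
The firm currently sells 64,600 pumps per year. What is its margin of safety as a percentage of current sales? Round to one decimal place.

Contribution margin per unit = $352.52 − $227.85 = $124.67. Break-even units = $3,673,700 ÷ $124.67 = 29,467.39; break-even revenue = 29,467.39 × $352.52 = $10,387,845.70.
Actual sales revenue = 64,600 × $352.52 = $22,772,792.00.
Margin of safety = ($22,772,792.00 − $10,387,845.70) ÷ $22,772,792.00 = 54.4%.

54.4%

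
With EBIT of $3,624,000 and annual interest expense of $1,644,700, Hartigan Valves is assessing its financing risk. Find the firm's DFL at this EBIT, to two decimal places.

Interest = $1,644,700.00.
DFL = EBIT ÷ (EBIT − I) = $3,624,000 ÷ ($3,624,000 − $1,644,700.00) = $3,624,000 ÷ $1,979,300.00 = 1.8310.

1.83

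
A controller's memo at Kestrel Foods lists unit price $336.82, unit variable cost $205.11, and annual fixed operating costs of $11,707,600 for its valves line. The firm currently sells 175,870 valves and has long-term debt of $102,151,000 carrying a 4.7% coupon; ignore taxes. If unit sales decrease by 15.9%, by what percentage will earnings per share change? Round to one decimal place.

-55.3%

Total contribution margin = 175,870 × $131.71 = $23,163,837.70.
EBIT = $23,163,837.70 − $11,707,600 = $11,456,237.70.
After interest of $4,801,097.00, pre-tax earnings = $6,655,140.70.
Degree of combined leverage = contribution ÷ (EBIT − I) = $23,163,837.70 ÷ $6,655,140.70 = 3.4806.
EPS therefore changes by 3.4806 × (-15.9%) = -55.3%.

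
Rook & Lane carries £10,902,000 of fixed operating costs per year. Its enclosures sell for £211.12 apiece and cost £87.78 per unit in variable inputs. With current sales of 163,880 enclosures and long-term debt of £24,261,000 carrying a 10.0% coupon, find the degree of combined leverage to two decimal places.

2.94

At 163,880 units, contribution = 163,880 × £123.34 = £20,212,959.20.
Subtracting fixed costs: EBIT = £20,212,959.20 − £10,902,000 = £9,310,959.20. Interest = £2,426,100.00.
DOL = £20,212,959.20 ÷ £9,310,959.20 = 2.1709; DFL = £9,310,959.20 ÷ £6,884,859.20 = 1.3524.
Combined leverage = 2.1709 × 1.3524 = 2.9359.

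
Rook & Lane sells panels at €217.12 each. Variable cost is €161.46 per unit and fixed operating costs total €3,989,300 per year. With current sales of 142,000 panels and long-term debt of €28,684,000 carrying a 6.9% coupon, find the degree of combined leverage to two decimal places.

4.08

Contribution at this volume is 142,000 × €55.66 = €7,903,720.00.
EBIT = €7,903,720.00 − €3,989,300 = €3,914,420.00. Interest = €1,979,196.00.
DOL = €7,903,720.00 ÷ €3,914,420.00 = 2.0191; DFL = €3,914,420.00 ÷ €1,935,224.00 = 2.0227.
DCL = DOL × DFL = 2.0191 × 2.0227 = 4.0840.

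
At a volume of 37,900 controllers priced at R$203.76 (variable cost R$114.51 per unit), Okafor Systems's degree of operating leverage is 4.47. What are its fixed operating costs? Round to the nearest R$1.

R$2,625,847

Contribution at this volume is 37,900 × R$89.25 = R$3,382,575.00.
Since DOL = CM ÷ EBIT, EBIT = R$3,382,575.00 ÷ 4.47 = R$756,728.19.
Fixed costs = CM − EBIT = R$3,382,575.00 − R$756,728.19 = R$2,625,847.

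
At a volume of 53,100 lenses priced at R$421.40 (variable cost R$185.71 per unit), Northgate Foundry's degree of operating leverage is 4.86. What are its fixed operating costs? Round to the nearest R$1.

R$9,940,008

At 53,100 units, contribution = 53,100 × R$235.69 = R$12,515,139.00.
DOL = contribution / EBIT, so EBIT = R$12,515,139.00 / 4.86 = R$2,575,131.48.
And FC = contribution − EBIT = R$12,515,139.00 − R$2,575,131.48 = R$9,940,008.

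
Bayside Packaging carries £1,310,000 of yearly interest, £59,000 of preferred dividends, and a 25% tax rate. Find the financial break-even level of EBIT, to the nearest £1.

Grossing the preferred dividend up to pre-tax terms: £59,000 / (1 − 0.25) = £78,666.67.
EPS = 0 when EBIT covers interest plus the pre-tax preferred burden: £1,310,000 + £78,666.67 = £1,388,666.67.

£1,388,667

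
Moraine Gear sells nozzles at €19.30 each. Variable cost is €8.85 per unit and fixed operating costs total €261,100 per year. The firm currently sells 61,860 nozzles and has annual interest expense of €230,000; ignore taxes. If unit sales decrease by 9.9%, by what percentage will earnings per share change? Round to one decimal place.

-41.2%

At 61,860 units, contribution = 61,860 × €10.45 = €646,437.00.
EBIT = €646,437.00 − €261,100 = €385,337.00.
After interest of €230,000.00, pre-tax earnings = €155,337.00.
DCL = total CM / (EBIT − I) = €646,437.00 / €155,337.00 = 4.1615.
EPS therefore changes by 4.1615 × (-9.9%) = -41.2%.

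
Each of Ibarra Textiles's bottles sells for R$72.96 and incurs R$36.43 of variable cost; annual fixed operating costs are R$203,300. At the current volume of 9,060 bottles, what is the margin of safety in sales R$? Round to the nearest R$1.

Each unit contributes R$72.96 − R$36.43 = R$36.53. Break-even units = R$203,300 ÷ R$36.53 = 5,565.29; break-even revenue = 5,565.29 × R$72.96 = R$406,043.47.
Actual sales revenue = 9,060 × R$72.96 = R$661,017.60.
Margin of safety = R$661,017.60 − R$406,043.47 = R$254,974.

R$254,974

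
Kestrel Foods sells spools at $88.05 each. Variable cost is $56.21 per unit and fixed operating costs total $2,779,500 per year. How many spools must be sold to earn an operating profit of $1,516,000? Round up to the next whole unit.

134,909 spools

Contribution margin per unit = $88.05 − $56.21 = $31.84.
Need Q such that Q × $31.84 − $2,779,500 = $1,516,000, i.e. Q = $4,295,500 / $31.84 = 134,908.92 → 134,909.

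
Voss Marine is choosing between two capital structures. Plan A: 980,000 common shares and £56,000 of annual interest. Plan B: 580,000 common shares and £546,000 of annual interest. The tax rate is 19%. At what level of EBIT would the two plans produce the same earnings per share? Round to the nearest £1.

At indifference, (EBIT − 56,000)(1 − t)/980,000 = (EBIT − 546,000)(1 − t)/580,000.
Cancelling (1 − t) and cross-multiplying: 580,000·(EBIT − 56,000) = 980,000·(EBIT − 546,000).
Solving, EBIT = (546,000·980,000 − 56,000·580,000) / (980,000 − 580,000) = 502,600,000,000 / 400,000 = 1,256,500.00.

£1,256,500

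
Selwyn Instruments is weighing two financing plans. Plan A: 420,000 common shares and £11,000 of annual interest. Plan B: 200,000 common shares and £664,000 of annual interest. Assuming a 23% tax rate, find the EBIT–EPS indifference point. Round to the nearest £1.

£1,257,636

Set EPS_A = EPS_B: (EBIT − £11,000)(1 − 0.23) ÷ 420,000 = (EBIT − £664,000)(1 − 0.23) ÷ 200,000.
Cancelling (1 − t) and cross-multiplying: 200,000·(EBIT − 11,000) = 420,000·(EBIT − 664,000).
Solving, EBIT = (664,000·420,000 − 11,000·200,000) / (420,000 − 200,000) = 276,680,000,000 / 220,000 = 1,257,636.36.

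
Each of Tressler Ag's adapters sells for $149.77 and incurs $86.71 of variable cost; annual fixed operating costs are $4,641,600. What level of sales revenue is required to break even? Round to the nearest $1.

$11,023,984

Contribution margin per unit = $149.77 − $86.71 = $63.06, a CM ratio of $63.06 ÷ $149.77 = 0.4210.
Break-even sales = FC ÷ CM ratio = $4,641,600 × $149.77 / $63.06 = $11,023,984.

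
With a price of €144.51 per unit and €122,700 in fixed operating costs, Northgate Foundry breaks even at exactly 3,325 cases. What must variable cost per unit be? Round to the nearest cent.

Contribution per unit must be FC / Q = €122,700 / 3,325 = €36.9023.
Variable cost per unit = €144.51 − €36.9023 = €107.61.

€107.61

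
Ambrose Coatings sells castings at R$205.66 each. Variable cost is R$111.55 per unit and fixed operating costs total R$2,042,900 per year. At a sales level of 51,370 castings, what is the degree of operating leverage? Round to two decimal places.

Contribution at this volume is 51,370 × R$94.11 = R$4,834,430.70.
Operating income = contribution − fixed costs = R$4,834,430.70 − R$2,042,900 = R$2,791,530.70.
DOL = contribution ÷ EBIT = R$4,834,430.70 ÷ R$2,791,530.70 = 1.7318.

1.73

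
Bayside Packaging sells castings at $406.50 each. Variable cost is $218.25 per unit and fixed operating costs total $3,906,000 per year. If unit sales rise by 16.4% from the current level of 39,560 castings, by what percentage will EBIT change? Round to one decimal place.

At 39,560 units, contribution = 39,560 × $188.25 = $7,447,170.00.
Operating income = contribution − fixed costs = $7,447,170.00 − $3,906,000 = $3,541,170.00.
So DOL = total CM / EBIT = $7,447,170.00 / $3,541,170.00 = 2.1030.
%ΔEBIT = DOL × %ΔSales = 2.1030 × +16.4% = +34.5%.

+34.5%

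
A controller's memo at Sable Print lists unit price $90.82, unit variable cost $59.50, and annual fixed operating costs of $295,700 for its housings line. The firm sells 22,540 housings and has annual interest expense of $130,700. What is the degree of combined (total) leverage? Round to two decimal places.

2.53

Contribution at this volume is 22,540 × $31.32 = $705,952.80.
Operating income = contribution − fixed costs = $705,952.80 − $295,700 = $410,252.80. Interest = $130,700.00, so EBIT − I = $279,552.80.
Degree of total leverage = total CM / (EBIT − interest) = $705,952.80 / $279,552.80 = 2.5253.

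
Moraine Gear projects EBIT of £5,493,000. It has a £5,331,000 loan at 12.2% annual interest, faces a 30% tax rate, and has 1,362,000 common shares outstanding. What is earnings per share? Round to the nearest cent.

Pre-tax income = £5,493,000 − £650,382.00 = £4,842,618.00.
Net income = £4,842,618.00 × (1 − 0.30) = £3,389,832.60.
EPS = £3,389,832.60 ÷ 1,362,000 = £2.49.

£2.49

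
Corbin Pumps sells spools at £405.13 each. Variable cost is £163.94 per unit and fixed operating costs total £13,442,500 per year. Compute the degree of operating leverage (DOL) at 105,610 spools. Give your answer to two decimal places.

Contribution at this volume is 105,610 × £241.19 = £25,472,075.90.
EBIT = £25,472,075.90 − £13,442,500 = £12,029,575.90.
Degree of operating leverage = £25,472,075.90 / £12,029,575.90 = 2.1175.

2.12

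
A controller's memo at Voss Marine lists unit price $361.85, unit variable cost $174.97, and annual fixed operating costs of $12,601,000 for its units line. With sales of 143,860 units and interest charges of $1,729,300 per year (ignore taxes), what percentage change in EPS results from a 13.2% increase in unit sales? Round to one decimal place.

+28.3%

At 143,860 units, contribution = 143,860 × $186.88 = $26,884,556.80.
Subtracting fixed costs: EBIT = $26,884,556.80 − $12,601,000 = $14,283,556.80.
After interest of $1,729,300.00, pre-tax earnings = $12,554,256.80.
Degree of combined leverage = contribution ÷ (EBIT − I) = $26,884,556.80 ÷ $12,554,256.80 = 2.1415.
EPS therefore changes by 2.1415 × (+13.2%) = +28.3%.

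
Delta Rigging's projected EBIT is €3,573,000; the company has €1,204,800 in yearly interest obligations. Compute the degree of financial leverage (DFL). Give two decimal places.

Annual interest charges come to €1,204,800.00.
Degree of financial leverage = EBIT / (EBIT − interest) = €3,573,000 / €2,368,200.00 = 1.5087.

1.51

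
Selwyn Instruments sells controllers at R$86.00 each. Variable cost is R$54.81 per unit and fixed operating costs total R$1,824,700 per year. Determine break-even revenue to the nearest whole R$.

CM per unit = R$86.00 − R$54.81 = R$31.19; CM ratio = R$31.19 / R$86.00 = 0.3627.
Break-even sales = FC ÷ CM ratio = R$1,824,700 × R$86.00 / R$31.19 = R$5,031,234.

R$5,031,234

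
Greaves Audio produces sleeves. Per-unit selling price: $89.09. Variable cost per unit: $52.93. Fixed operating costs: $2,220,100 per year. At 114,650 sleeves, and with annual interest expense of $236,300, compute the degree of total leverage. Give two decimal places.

At 114,650 units, contribution = 114,650 × $36.16 = $4,145,744.00.
Operating income = contribution − fixed costs = $4,145,744.00 − $2,220,100 = $1,925,644.00. Interest = $236,300.00, so EBIT − I = $1,689,344.00.
Degree of total leverage = total CM / (EBIT − interest) = $4,145,744.00 / $1,689,344.00 = 2.4541.

2.45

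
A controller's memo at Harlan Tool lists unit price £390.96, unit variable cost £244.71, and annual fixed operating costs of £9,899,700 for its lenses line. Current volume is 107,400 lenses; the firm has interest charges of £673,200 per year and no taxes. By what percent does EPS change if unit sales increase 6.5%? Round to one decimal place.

At 107,400 units, contribution = 107,400 × £146.25 = £15,707,250.00.
EBIT = £15,707,250.00 − £9,899,700 = £5,807,550.00.
Interest = £673,200.00, so EBIT − I = £5,134,350.00.
Degree of combined leverage = contribution ÷ (EBIT − I) = £15,707,250.00 ÷ £5,134,350.00 = 3.0592.
%ΔEPS = DCL × %ΔSales = 3.0592 × +6.5% = +19.9%.

+19.9%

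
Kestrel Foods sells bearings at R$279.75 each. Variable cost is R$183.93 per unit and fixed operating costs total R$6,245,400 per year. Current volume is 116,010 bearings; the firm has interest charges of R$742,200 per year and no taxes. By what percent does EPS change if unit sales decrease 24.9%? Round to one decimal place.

Total contribution margin = 116,010 × R$95.82 = R$11,116,078.20.
Operating income = contribution − fixed costs = R$11,116,078.20 − R$6,245,400 = R$4,870,678.20.
After interest of R$742,200.00, pre-tax earnings = R$4,128,478.20.
Degree of combined leverage = contribution ÷ (EBIT − I) = R$11,116,078.20 ÷ R$4,128,478.20 = 2.6925.
%ΔEPS = DCL × %ΔSales = 2.6925 × -24.9% = -67.0%.

-67.0%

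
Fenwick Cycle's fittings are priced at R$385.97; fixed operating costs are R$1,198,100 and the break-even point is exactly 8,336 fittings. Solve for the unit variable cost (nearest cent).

Contribution per unit must be FC / Q = R$1,198,100 / 8,336 = R$143.7260.
Hence VC = price − CM = R$385.97 − R$143.7260 = R$242.24.

R$242.24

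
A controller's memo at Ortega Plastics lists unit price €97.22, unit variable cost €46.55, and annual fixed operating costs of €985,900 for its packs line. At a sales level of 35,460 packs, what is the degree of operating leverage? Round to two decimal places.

At 35,460 units, contribution = 35,460 × €50.67 = €1,796,758.20.
Operating income = contribution − fixed costs = €1,796,758.20 − €985,900 = €810,858.20.
DOL = contribution ÷ EBIT = €1,796,758.20 ÷ €810,858.20 = 2.2159.

2.22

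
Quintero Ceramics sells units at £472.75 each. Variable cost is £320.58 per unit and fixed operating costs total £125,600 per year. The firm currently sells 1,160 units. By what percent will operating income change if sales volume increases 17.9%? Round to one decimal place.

+62.1%

Total contribution margin = 1,160 × £152.17 = £176,517.20.
Operating income = contribution − fixed costs = £176,517.20 − £125,600 = £50,917.20.
DOL = contribution ÷ EBIT = £176,517.20 ÷ £50,917.20 = 3.4667.
%ΔEBIT = DOL × %ΔSales = 3.4667 × +17.9% = +62.1%.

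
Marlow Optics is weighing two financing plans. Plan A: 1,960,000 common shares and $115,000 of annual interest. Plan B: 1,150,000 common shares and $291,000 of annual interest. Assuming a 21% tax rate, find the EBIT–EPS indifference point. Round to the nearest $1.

$540,877

Set EPS_A = EPS_B: (EBIT − $115,000)(1 − 0.21) ÷ 1,960,000 = (EBIT − $291,000)(1 − 0.21) ÷ 1,150,000.
The (1 − t) factor cancels: (EBIT − 115,000) × 1,150,000 = (EBIT − 291,000) × 1,960,000.
EBIT × (1,960,000 − 1,150,000) = 291,000 × 1,960,000 − 115,000 × 1,150,000 = 438,110,000,000, so EBIT = 438,110,000,000 ÷ 810,000 = 540,876.54.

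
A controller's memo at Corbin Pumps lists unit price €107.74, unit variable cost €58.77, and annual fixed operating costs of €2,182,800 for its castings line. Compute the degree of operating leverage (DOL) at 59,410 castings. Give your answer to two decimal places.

4.00

Contribution at this volume is 59,410 × €48.97 = €2,909,307.70.
EBIT = €2,909,307.70 − €2,182,800 = €726,507.70.
DOL = contribution ÷ EBIT = €2,909,307.70 ÷ €726,507.70 = 4.0045.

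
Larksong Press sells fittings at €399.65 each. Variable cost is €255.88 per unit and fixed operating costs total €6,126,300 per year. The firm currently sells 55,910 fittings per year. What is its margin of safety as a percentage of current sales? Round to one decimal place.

23.8%

Unit CM = price − variable cost = €399.65 − €255.88 = €143.77. Break-even units = €6,126,300 ÷ €143.77 = 42,611.81; break-even revenue = 42,611.81 × €399.65 = €17,029,810.08.
Current sales = 55,910 × €399.65 = €22,344,431.50.
Margin of safety = (€22,344,431.50 − €17,029,810.08) ÷ €22,344,431.50 = 23.8%.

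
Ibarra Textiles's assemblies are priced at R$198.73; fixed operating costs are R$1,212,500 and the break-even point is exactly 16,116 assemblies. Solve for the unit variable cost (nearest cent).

R$123.49

Contribution per unit must be FC / Q = R$1,212,500 / 16,116 = R$75.2358.
Variable cost per unit = R$198.73 − R$75.2358 = R$123.49.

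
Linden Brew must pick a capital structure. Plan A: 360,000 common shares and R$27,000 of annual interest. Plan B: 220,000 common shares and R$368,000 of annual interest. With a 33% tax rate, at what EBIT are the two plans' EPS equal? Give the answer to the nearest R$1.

R$903,857

At indifference, (EBIT − 27,000)(1 − t)/360,000 = (EBIT − 368,000)(1 − t)/220,000.
Cancelling (1 − t) and cross-multiplying: 220,000·(EBIT − 27,000) = 360,000·(EBIT − 368,000).
Solving, EBIT = (368,000·360,000 − 27,000·220,000) / (360,000 − 220,000) = 126,540,000,000 / 140,000 = 903,857.14.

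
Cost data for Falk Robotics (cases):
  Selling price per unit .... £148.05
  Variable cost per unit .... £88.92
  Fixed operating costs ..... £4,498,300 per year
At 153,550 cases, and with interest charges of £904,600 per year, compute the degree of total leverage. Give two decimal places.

2.47

Total contribution margin = 153,550 × £59.13 = £9,079,411.50.
EBIT = £9,079,411.50 − £4,498,300 = £4,581,111.50. Interest = £904,600.00, so EBIT − I = £3,676,511.50.
Degree of total leverage = total CM / (EBIT − interest) = £9,079,411.50 / £3,676,511.50 = 2.4696.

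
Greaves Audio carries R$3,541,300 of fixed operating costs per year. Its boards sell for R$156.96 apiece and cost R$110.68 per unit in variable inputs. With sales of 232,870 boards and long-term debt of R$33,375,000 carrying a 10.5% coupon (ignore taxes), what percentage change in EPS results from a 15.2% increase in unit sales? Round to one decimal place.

+43.9%

Total contribution margin = 232,870 × R$46.28 = R$10,777,223.60.
Subtracting fixed costs: EBIT = R$10,777,223.60 − R$3,541,300 = R$7,235,923.60.
After interest of R$3,504,375.00, pre-tax earnings = R$3,731,548.60.
Degree of combined leverage = contribution ÷ (EBIT − I) = R$10,777,223.60 ÷ R$3,731,548.60 = 2.8881.
%ΔEPS = DCL × %ΔSales = 2.8881 × +15.2% = +43.9%.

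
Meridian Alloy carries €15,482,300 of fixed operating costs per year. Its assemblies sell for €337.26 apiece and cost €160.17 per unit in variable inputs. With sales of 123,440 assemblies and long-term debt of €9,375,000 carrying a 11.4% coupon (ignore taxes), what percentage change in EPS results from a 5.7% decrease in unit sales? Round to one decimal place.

Total contribution margin = 123,440 × €177.09 = €21,859,989.60.
Operating income = contribution − fixed costs = €21,859,989.60 − €15,482,300 = €6,377,689.60.
Interest = €1,068,750.00, so EBIT − I = €5,308,939.60.
DCL = total CM / (EBIT − I) = €21,859,989.60 / €5,308,939.60 = 4.1176.
EPS therefore changes by 4.1176 × (-5.7%) = -23.5%.

-23.5%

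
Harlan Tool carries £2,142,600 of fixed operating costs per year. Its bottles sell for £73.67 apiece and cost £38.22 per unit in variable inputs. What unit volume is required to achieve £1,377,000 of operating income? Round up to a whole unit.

Contribution margin per unit = £73.67 − £38.22 = £35.45.
Need Q such that Q × £35.45 − £2,142,600 = £1,377,000, i.e. Q = £3,519,600 / £35.45 = 99,283.50 → 99,284.

99,284 bottles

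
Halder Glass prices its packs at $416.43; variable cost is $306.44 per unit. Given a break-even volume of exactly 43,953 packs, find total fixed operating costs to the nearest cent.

Each unit contributes $416.43 − $306.44 = $109.99.
Fixed costs = break-even units × CM = 43,953 × $109.99 = $4,834,390.47.

$4,834,390.47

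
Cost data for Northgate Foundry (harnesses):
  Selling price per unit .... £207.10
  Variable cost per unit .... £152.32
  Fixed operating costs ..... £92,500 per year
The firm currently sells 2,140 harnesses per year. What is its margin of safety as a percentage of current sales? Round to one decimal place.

Contribution margin per unit = £207.10 − £152.32 = £54.78. Break-even units = £92,500 ÷ £54.78 = 1,688.57; break-even revenue = 1,688.57 × £207.10 = £349,703.36.
Current sales = 2,140 × £207.10 = £443,194.00.
Margin of safety = (£443,194.00 − £349,703.36) ÷ £443,194.00 = 21.1%.

21.1%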